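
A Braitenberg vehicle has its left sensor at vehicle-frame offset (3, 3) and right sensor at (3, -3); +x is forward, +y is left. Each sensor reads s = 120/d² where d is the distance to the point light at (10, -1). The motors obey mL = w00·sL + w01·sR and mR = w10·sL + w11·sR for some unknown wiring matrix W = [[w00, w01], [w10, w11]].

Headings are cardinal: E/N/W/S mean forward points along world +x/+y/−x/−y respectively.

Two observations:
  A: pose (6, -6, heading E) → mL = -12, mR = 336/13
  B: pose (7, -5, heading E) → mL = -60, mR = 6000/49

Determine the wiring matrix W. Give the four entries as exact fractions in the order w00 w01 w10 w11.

-1/2 0 1 1

obs A: pose=(6,-6,E) → sL=24, sR=24/13, mL=-12, mR=336/13
obs B: pose=(7,-5,E) → sL=120, sR=120/49, mL=-60, mR=6000/49
sensor matrix S = [[24, 24/13], [120, 120/49]]; det S = -103680/637
solve [mL_A; mL_B] = S·[w00; w01] and [mR_A; mR_B] = S·[w10; w11]:
  w00 = -1/2, w01 = 0, w10 = 1, w11 = 1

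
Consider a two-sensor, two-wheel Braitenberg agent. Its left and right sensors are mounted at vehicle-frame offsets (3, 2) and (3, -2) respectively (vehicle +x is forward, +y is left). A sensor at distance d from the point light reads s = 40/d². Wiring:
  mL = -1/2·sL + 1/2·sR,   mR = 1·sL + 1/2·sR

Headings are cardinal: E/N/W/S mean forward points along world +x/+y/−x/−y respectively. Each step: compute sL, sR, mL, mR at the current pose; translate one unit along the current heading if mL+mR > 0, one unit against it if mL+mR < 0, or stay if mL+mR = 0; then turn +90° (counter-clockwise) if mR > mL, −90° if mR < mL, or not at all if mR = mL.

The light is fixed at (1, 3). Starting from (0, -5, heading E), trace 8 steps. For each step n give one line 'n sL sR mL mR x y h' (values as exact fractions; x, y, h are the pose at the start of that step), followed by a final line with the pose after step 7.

0 1 5/13 -4/13 31/26 0 -5 E
1 40/29 40/29 0 60/29 1 -5 N
2 4/9 20/17 56/153 158/153 1 -4 W
3 40/101 40/109 -160/11009 6380/11009 0 -4 S
4 1 5/13 -4/13 31/26 0 -5 E
5 40/29 40/29 0 60/29 1 -5 N
6 4/9 20/17 56/153 158/153 1 -4 W
7 40/101 40/109 -160/11009 6380/11009 0 -4 S
final 0 -5 E

n=0: pose=(0,-5,E); sL=1, sR=5/13; mL=-4/13, mR=31/26; mL+mR=23/26 → advance +1; mR−mL=3/2 → turn +1·90°
n=1: pose=(1,-5,N); sL=40/29, sR=40/29; mL=0, mR=60/29; mL+mR=60/29 → advance +1; mR−mL=60/29 → turn +1·90°
n=2: pose=(1,-4,W); sL=4/9, sR=20/17; mL=56/153, mR=158/153; mL+mR=214/153 → advance +1; mR−mL=2/3 → turn +1·90°
n=3: pose=(0,-4,S); sL=40/101, sR=40/109; mL=-160/11009, mR=6380/11009; mL+mR=6220/11009 → advance +1; mR−mL=60/101 → turn +1·90°
n=4: pose=(0,-5,E); sL=1, sR=5/13; mL=-4/13, mR=31/26; mL+mR=23/26 → advance +1; mR−mL=3/2 → turn +1·90°
n=5: pose=(1,-5,N); sL=40/29, sR=40/29; mL=0, mR=60/29; mL+mR=60/29 → advance +1; mR−mL=60/29 → turn +1·90°
n=6: pose=(1,-4,W); sL=4/9, sR=20/17; mL=56/153, mR=158/153; mL+mR=214/153 → advance +1; mR−mL=2/3 → turn +1·90°
n=7: pose=(0,-4,S); sL=40/101, sR=40/109; mL=-160/11009, mR=6380/11009; mL+mR=6220/11009 → advance +1; mR−mL=60/101 → turn +1·90°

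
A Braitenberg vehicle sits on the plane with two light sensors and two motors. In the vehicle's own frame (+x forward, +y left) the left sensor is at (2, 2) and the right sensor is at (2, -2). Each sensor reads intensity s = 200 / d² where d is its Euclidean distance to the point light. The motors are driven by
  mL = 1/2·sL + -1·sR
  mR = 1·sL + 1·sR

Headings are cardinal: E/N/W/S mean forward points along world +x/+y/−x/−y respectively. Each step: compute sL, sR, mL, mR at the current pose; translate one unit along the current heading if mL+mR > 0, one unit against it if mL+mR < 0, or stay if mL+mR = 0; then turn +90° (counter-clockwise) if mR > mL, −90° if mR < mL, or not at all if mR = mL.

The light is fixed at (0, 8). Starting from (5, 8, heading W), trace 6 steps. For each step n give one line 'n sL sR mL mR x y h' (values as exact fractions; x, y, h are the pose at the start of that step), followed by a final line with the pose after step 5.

0 200/13 200/13 -100/13 400/13 5 8 W
1 5 25 -45/2 30 4 8 S
2 200/37 40/9 -580/333 3280/333 4 7 E
3 20 4 6 24 5 7 N
4 200/13 200/13 -100/13 400/13 5 8 W
5 5 25 -45/2 30 4 8 S
final 4 7 E

n=0: pose=(5,8,W); sL=200/13, sR=200/13; mL=-100/13, mR=400/13; mL+mR=300/13 → advance +1; mR−mL=500/13 → turn +1·90°
n=1: pose=(4,8,S); sL=5, sR=25; mL=-45/2, mR=30; mL+mR=15/2 → advance +1; mR−mL=105/2 → turn +1·90°
n=2: pose=(4,7,E); sL=200/37, sR=40/9; mL=-580/333, mR=3280/333; mL+mR=300/37 → advance +1; mR−mL=3860/333 → turn +1·90°
n=3: pose=(5,7,N); sL=20, sR=4; mL=6, mR=24; mL+mR=30 → advance +1; mR−mL=18 → turn +1·90°
n=4: pose=(5,8,W); sL=200/13, sR=200/13; mL=-100/13, mR=400/13; mL+mR=300/13 → advance +1; mR−mL=500/13 → turn +1·90°
n=5: pose=(4,8,S); sL=5, sR=25; mL=-45/2, mR=30; mL+mR=15/2 → advance +1; mR−mL=105/2 → turn +1·90°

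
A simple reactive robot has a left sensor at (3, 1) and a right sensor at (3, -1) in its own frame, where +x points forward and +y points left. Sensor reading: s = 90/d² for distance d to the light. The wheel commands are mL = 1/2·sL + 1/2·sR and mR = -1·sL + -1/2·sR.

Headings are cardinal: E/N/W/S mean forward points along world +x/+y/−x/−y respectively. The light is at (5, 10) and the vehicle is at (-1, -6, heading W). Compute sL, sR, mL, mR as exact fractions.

left sensor world pos  = (-4, -7); dL² = 370
right sensor world pos = (-4, -5); dR² = 306
sL = 90/370 = 9/37
sR = 90/306 = 5/17
mL = 1/2·sL + 1/2·sR = 169/629
mR = -1·sL + -1/2·sR = -491/1258

9/37 5/17 169/629 -491/1258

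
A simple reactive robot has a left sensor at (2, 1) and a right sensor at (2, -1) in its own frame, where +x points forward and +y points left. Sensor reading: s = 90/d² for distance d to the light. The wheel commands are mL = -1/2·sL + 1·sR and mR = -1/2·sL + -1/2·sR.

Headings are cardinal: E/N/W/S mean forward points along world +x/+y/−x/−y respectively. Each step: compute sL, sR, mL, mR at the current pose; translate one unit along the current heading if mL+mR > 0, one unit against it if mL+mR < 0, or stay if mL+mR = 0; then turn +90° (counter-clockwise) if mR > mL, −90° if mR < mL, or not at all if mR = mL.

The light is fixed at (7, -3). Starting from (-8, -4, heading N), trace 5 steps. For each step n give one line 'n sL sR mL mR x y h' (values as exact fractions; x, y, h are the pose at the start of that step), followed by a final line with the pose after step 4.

n=0: pose=(-8,-4,N); sL=90/257, sR=90/197; mL=14265/50629, mR=-20430/50629; mL+mR=-6165/50629 → advance -1; mR−mL=-135/197 → turn -1·90°
n=1: pose=(-8,-5,E); sL=9/17, sR=45/89; mL=729/3026, mR=-783/1513; mL+mR=-837/3026 → advance -1; mR−mL=-135/178 → turn -1·90°
n=2: pose=(-9,-5,S); sL=90/241, sR=18/61; mL=1593/14701, mR=-4914/14701; mL+mR=-3321/14701 → advance -1; mR−mL=-27/61 → turn -1·90°
n=3: pose=(-9,-4,W); sL=45/164, sR=5/18; mL=415/2952, mR=-815/2952; mL+mR=-50/369 → advance -1; mR−mL=-5/12 → turn -1·90°
n=4: pose=(-8,-4,N); sL=90/257, sR=90/197; mL=14265/50629, mR=-20430/50629; mL+mR=-6165/50629 → advance -1; mR−mL=-135/197 → turn -1·90°

0 90/257 90/197 14265/50629 -20430/50629 -8 -4 N
1 9/17 45/89 729/3026 -783/1513 -8 -5 E
2 90/241 18/61 1593/14701 -4914/14701 -9 -5 S
3 45/164 5/18 415/2952 -815/2952 -9 -4 W
4 90/257 90/197 14265/50629 -20430/50629 -8 -4 N
final -8 -5 E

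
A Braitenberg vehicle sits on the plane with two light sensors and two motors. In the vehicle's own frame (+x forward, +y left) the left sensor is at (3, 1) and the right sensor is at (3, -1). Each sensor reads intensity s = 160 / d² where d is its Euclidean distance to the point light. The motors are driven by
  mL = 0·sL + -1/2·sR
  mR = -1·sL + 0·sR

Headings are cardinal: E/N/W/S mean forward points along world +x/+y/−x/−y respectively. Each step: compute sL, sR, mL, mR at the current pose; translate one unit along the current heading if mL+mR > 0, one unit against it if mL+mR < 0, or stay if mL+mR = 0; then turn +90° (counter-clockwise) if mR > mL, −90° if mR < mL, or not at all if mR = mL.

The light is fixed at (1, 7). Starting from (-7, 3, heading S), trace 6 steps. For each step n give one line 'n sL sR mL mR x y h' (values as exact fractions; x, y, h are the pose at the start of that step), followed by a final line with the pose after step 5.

0 80/49 16/13 -8/13 -80/49 -7 3 S
1 160/137 32/25 -16/25 -160/137 -7 4 W
2 5/2 40/9 -20/9 -5/2 -6 4 N
3 32/5 160/41 -80/41 -32/5 -6 3 E
4 80/49 16/13 -8/13 -80/49 -7 3 S
5 160/137 32/25 -16/25 -160/137 -7 4 W
final -6 4 N

n=0: pose=(-7,3,S); sL=80/49, sR=16/13; mL=-8/13, mR=-80/49; mL+mR=-1432/637 → advance -1; mR−mL=-648/637 → turn -1·90°
n=1: pose=(-7,4,W); sL=160/137, sR=32/25; mL=-16/25, mR=-160/137; mL+mR=-6192/3425 → advance -1; mR−mL=-1808/3425 → turn -1·90°
n=2: pose=(-6,4,N); sL=5/2, sR=40/9; mL=-20/9, mR=-5/2; mL+mR=-85/18 → advance -1; mR−mL=-5/18 → turn -1·90°
n=3: pose=(-6,3,E); sL=32/5, sR=160/41; mL=-80/41, mR=-32/5; mL+mR=-1712/205 → advance -1; mR−mL=-912/205 → turn -1·90°
n=4: pose=(-7,3,S); sL=80/49, sR=16/13; mL=-8/13, mR=-80/49; mL+mR=-1432/637 → advance -1; mR−mL=-648/637 → turn -1·90°
n=5: pose=(-7,4,W); sL=160/137, sR=32/25; mL=-16/25, mR=-160/137; mL+mR=-6192/3425 → advance -1; mR−mL=-1808/3425 → turn -1·90°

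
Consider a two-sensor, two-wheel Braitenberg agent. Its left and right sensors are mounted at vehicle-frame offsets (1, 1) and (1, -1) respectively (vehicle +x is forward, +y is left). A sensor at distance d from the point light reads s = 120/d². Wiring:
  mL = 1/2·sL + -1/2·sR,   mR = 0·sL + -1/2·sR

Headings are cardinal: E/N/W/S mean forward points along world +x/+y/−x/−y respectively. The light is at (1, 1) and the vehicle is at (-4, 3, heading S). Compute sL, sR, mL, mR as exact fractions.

left sensor world pos  = (-3, 2); dL² = 17
right sensor world pos = (-5, 2); dR² = 37
sL = 120/17 = 120/17
sR = 120/37 = 120/37
mL = 1/2·sL + -1/2·sR = 1200/629
mR = 0·sL + -1/2·sR = -60/37

120/17 120/37 1200/629 -60/37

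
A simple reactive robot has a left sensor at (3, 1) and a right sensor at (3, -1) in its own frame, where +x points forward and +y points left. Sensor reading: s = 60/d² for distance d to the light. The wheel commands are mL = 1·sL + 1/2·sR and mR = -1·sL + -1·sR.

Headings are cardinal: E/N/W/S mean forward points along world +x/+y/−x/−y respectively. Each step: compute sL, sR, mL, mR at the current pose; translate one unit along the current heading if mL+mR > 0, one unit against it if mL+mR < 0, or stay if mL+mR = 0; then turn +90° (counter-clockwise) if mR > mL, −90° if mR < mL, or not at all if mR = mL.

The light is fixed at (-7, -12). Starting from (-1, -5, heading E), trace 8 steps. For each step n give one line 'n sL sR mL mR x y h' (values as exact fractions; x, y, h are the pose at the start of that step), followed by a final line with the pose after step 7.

0 12/29 20/39 758/1131 -1048/1131 -1 -5 E
1 15/13 15/8 435/208 -315/104 -2 -5 S
2 60/53 12/17 1338/901 -1656/901 -2 -4 W
3 30/73 6/17 729/1241 -948/1241 -1 -4 N
4 12/29 20/39 758/1131 -1048/1131 -1 -5 E
5 15/13 15/8 435/208 -315/104 -2 -5 S
6 60/53 12/17 1338/901 -1656/901 -2 -4 W
7 30/73 6/17 729/1241 -948/1241 -1 -4 N
final -1 -5 E

n=0: pose=(-1,-5,E); sL=12/29, sR=20/39; mL=758/1131, mR=-1048/1131; mL+mR=-10/39 → advance -1; mR−mL=-602/377 → turn -1·90°
n=1: pose=(-2,-5,S); sL=15/13, sR=15/8; mL=435/208, mR=-315/104; mL+mR=-15/16 → advance -1; mR−mL=-1065/208 → turn -1·90°
n=2: pose=(-2,-4,W); sL=60/53, sR=12/17; mL=1338/901, mR=-1656/901; mL+mR=-6/17 → advance -1; mR−mL=-2994/901 → turn -1·90°
n=3: pose=(-1,-4,N); sL=30/73, sR=6/17; mL=729/1241, mR=-948/1241; mL+mR=-3/17 → advance -1; mR−mL=-1677/1241 → turn -1·90°
n=4: pose=(-1,-5,E); sL=12/29, sR=20/39; mL=758/1131, mR=-1048/1131; mL+mR=-10/39 → advance -1; mR−mL=-602/377 → turn -1·90°
n=5: pose=(-2,-5,S); sL=15/13, sR=15/8; mL=435/208, mR=-315/104; mL+mR=-15/16 → advance -1; mR−mL=-1065/208 → turn -1·90°
n=6: pose=(-2,-4,W); sL=60/53, sR=12/17; mL=1338/901, mR=-1656/901; mL+mR=-6/17 → advance -1; mR−mL=-2994/901 → turn -1·90°
n=7: pose=(-1,-4,N); sL=30/73, sR=6/17; mL=729/1241, mR=-948/1241; mL+mR=-3/17 → advance -1; mR−mL=-1677/1241 → turn -1·90°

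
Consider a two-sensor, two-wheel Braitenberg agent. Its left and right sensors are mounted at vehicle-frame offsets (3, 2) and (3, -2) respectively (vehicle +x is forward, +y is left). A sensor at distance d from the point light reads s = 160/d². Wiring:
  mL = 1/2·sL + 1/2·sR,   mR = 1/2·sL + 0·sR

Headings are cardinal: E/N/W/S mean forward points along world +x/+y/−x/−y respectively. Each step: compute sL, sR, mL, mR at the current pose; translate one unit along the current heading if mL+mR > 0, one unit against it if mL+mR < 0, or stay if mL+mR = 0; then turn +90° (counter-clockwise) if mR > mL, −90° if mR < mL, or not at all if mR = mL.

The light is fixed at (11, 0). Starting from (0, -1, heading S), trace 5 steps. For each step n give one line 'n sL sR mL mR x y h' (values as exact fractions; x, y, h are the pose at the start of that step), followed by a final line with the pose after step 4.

n=0: pose=(0,-1,S); sL=160/97, sR=32/37; mL=4512/3589, mR=80/97; mL+mR=7472/3589 → advance +1; mR−mL=-16/37 → turn -1·90°
n=1: pose=(0,-2,W); sL=40/53, sR=40/49; mL=2040/2597, mR=20/53; mL+mR=3020/2597 → advance +1; mR−mL=-20/49 → turn -1·90°
n=2: pose=(-1,-2,N); sL=160/197, sR=160/101; mL=23840/19897, mR=80/197; mL+mR=31920/19897 → advance +1; mR−mL=-80/101 → turn -1·90°
n=3: pose=(-1,-1,E); sL=80/41, sR=16/9; mL=688/369, mR=40/41; mL+mR=1048/369 → advance +1; mR−mL=-8/9 → turn -1·90°
n=4: pose=(0,-1,S); sL=160/97, sR=32/37; mL=4512/3589, mR=80/97; mL+mR=7472/3589 → advance +1; mR−mL=-16/37 → turn -1·90°

0 160/97 32/37 4512/3589 80/97 0 -1 S
1 40/53 40/49 2040/2597 20/53 0 -2 W
2 160/197 160/101 23840/19897 80/197 -1 -2 N
3 80/41 16/9 688/369 40/41 -1 -1 E
4 160/97 32/37 4512/3589 80/97 0 -1 S
final 0 -2 W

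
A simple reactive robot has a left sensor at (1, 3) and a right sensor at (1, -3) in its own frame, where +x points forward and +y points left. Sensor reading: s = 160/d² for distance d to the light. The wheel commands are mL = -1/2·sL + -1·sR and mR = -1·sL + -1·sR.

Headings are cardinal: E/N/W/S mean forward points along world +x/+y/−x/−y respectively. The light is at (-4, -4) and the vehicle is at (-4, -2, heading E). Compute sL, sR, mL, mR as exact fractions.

left sensor world pos  = (-3, 1); dL² = 26
right sensor world pos = (-3, -5); dR² = 2
sL = 160/26 = 80/13
sR = 160/2 = 80
mL = -1/2·sL + -1·sR = -1080/13
mR = -1·sL + -1·sR = -1120/13

80/13 80 -1080/13 -1120/13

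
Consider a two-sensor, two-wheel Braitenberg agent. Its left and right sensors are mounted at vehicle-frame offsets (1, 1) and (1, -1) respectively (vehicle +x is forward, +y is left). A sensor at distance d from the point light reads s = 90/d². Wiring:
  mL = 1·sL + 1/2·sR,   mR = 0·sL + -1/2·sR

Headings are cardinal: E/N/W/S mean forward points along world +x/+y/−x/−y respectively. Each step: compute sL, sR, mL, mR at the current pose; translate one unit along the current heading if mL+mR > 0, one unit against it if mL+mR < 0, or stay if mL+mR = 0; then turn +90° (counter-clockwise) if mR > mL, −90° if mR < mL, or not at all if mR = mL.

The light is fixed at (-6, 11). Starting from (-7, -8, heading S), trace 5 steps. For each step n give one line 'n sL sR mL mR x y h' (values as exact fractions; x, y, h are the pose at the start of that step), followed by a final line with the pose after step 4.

0 9/40 45/202 1359/4040 -45/404 -7 -8 S
1 18/89 18/73 2115/6497 -9/73 -7 -9 W
2 9/37 45/181 4923/13394 -45/362 -8 -9 N
3 18/65 90/401 10143/26065 -45/401 -8 -8 E
4 9/40 45/202 1359/4040 -45/404 -7 -8 S
final -7 -9 W

n=0: pose=(-7,-8,S); sL=9/40, sR=45/202; mL=1359/4040, mR=-45/404; mL+mR=9/40 → advance +1; mR−mL=-1809/4040 → turn -1·90°
n=1: pose=(-7,-9,W); sL=18/89, sR=18/73; mL=2115/6497, mR=-9/73; mL+mR=18/89 → advance +1; mR−mL=-2916/6497 → turn -1·90°
n=2: pose=(-8,-9,N); sL=9/37, sR=45/181; mL=4923/13394, mR=-45/362; mL+mR=9/37 → advance +1; mR−mL=-3294/6697 → turn -1·90°
n=3: pose=(-8,-8,E); sL=18/65, sR=90/401; mL=10143/26065, mR=-45/401; mL+mR=18/65 → advance +1; mR−mL=-13068/26065 → turn -1·90°
n=4: pose=(-7,-8,S); sL=9/40, sR=45/202; mL=1359/4040, mR=-45/404; mL+mR=9/40 → advance +1; mR−mL=-1809/4040 → turn -1·90°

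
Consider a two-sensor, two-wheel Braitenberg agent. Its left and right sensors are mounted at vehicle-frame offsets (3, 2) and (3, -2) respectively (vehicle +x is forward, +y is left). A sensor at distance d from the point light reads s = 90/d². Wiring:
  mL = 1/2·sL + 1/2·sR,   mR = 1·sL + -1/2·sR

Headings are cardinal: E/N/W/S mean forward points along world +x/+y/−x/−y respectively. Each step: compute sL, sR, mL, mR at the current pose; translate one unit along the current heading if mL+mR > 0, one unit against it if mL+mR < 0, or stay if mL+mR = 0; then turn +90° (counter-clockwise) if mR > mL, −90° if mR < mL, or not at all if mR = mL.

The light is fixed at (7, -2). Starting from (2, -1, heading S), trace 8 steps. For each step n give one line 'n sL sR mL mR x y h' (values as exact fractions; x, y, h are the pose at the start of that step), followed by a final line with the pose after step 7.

0 90/13 90/53 2970/689 4185/689 2 -1 S
1 45/4 45/4 45/4 45/8 2 -2 E
2 90/13 2 58/13 77/13 3 -2 S
3 45 9 27 81/2 3 -3 E
4 90/29 18 306/29 -171/29 4 -3 N
5 45/2 45/2 45/2 45/4 4 -2 E
6 10 18/5 34/5 41/5 5 -2 S
7 45 9 27 81/2 5 -3 E
final 6 -3 N

n=0: pose=(2,-1,S); sL=90/13, sR=90/53; mL=2970/689, mR=4185/689; mL+mR=135/13 → advance +1; mR−mL=1215/689 → turn +1·90°
n=1: pose=(2,-2,E); sL=45/4, sR=45/4; mL=45/4, mR=45/8; mL+mR=135/8 → advance +1; mR−mL=-45/8 → turn -1·90°
n=2: pose=(3,-2,S); sL=90/13, sR=2; mL=58/13, mR=77/13; mL+mR=135/13 → advance +1; mR−mL=19/13 → turn +1·90°
n=3: pose=(3,-3,E); sL=45, sR=9; mL=27, mR=81/2; mL+mR=135/2 → advance +1; mR−mL=27/2 → turn +1·90°
n=4: pose=(4,-3,N); sL=90/29, sR=18; mL=306/29, mR=-171/29; mL+mR=135/29 → advance +1; mR−mL=-477/29 → turn -1·90°
n=5: pose=(4,-2,E); sL=45/2, sR=45/2; mL=45/2, mR=45/4; mL+mR=135/4 → advance +1; mR−mL=-45/4 → turn -1·90°
n=6: pose=(5,-2,S); sL=10, sR=18/5; mL=34/5, mR=41/5; mL+mR=15 → advance +1; mR−mL=7/5 → turn +1·90°
n=7: pose=(5,-3,E); sL=45, sR=9; mL=27, mR=81/2; mL+mR=135/2 → advance +1; mR−mL=27/2 → turn +1·90°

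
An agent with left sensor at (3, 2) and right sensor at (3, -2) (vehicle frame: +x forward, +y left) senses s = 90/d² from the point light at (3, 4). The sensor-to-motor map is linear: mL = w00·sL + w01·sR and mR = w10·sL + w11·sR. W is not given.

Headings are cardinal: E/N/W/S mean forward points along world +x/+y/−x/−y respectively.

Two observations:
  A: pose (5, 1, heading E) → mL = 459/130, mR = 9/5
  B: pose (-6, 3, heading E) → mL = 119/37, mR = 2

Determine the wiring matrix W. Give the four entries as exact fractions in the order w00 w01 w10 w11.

obs A: pose=(5,1,E) → sL=45/13, sR=9/5, mL=459/130, mR=9/5
obs B: pose=(-6,3,E) → sL=90/37, sR=2, mL=119/37, mR=2
sensor matrix S = [[45/13, 9/5], [90/37, 2]]; det S = 1224/481
solve [mL_A; mL_B] = S·[w00; w01] and [mR_A; mR_B] = S·[w10; w11]:
  w00 = 1/2, w01 = 1, w10 = 0, w11 = 1

1/2 1 0 1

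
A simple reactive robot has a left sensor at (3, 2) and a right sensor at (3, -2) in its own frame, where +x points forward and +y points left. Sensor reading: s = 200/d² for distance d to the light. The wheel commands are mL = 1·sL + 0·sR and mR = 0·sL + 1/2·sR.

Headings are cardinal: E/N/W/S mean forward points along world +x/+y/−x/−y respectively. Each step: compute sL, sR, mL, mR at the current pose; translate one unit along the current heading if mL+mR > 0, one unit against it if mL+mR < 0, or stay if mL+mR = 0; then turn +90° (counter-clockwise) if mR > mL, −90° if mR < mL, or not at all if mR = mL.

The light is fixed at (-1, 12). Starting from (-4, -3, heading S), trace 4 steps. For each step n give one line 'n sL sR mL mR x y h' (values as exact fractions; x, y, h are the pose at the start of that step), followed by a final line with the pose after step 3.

0 8/13 200/349 8/13 100/349 -4 -3 S
1 5/9 25/29 5/9 25/58 -4 -4 W
2 40/41 200/173 40/41 100/173 -5 -4 N
3 20/17 20/29 20/17 10/29 -5 -3 E
final -4 -3 S

n=0: pose=(-4,-3,S); sL=8/13, sR=200/349; mL=8/13, mR=100/349; mL+mR=4092/4537 → advance +1; mR−mL=-1492/4537 → turn -1·90°
n=1: pose=(-4,-4,W); sL=5/9, sR=25/29; mL=5/9, mR=25/58; mL+mR=515/522 → advance +1; mR−mL=-65/522 → turn -1·90°
n=2: pose=(-5,-4,N); sL=40/41, sR=200/173; mL=40/41, mR=100/173; mL+mR=11020/7093 → advance +1; mR−mL=-2820/7093 → turn -1·90°
n=3: pose=(-5,-3,E); sL=20/17, sR=20/29; mL=20/17, mR=10/29; mL+mR=750/493 → advance +1; mR−mL=-410/493 → turn -1·90°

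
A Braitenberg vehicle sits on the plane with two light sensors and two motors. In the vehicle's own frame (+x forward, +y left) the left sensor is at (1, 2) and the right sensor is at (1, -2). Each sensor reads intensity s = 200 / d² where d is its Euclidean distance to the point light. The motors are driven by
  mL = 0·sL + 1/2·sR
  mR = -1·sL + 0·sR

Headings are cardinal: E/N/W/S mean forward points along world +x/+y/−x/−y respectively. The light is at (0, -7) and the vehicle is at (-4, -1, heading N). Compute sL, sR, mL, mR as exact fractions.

left sensor world pos  = (-6, 0); dL² = 85
right sensor world pos = (-2, 0); dR² = 53
sL = 200/85 = 40/17
sR = 200/53 = 200/53
mL = 0·sL + 1/2·sR = 100/53
mR = -1·sL + 0·sR = -40/17

40/17 200/53 100/53 -40/17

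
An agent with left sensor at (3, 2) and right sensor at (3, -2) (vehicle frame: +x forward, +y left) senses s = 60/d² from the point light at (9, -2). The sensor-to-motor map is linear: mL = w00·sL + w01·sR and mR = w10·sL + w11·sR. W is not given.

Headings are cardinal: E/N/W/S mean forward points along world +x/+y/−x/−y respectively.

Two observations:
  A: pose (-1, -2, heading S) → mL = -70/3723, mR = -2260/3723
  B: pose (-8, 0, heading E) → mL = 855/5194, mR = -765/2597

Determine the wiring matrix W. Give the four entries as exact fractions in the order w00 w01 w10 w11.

obs A: pose=(-1,-2,S) → sL=60/73, sR=20/51, mL=-70/3723, mR=-2260/3723
obs B: pose=(-8,0,E) → sL=15/53, sR=15/49, mL=855/5194, mR=-765/2597
sensor matrix S = [[60/73, 20/51], [15/53, 15/49]]; det S = 453200/3222877
solve [mL_A; mL_B] = S·[w00; w01] and [mR_A; mR_B] = S·[w10; w11]:
  w00 = -1/2, w01 = 1, w10 = -1/2, w11 = -1/2

-1/2 1 -1/2 -1/2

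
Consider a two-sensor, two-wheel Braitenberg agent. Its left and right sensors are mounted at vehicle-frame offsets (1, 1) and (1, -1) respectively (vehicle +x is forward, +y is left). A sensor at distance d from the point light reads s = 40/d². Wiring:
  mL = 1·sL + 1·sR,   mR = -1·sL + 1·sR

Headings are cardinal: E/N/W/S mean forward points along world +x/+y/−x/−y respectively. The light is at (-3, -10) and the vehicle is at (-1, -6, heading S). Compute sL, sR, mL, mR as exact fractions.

left sensor world pos  = (0, -7); dL² = 18
right sensor world pos = (-2, -7); dR² = 10
sL = 40/18 = 20/9
sR = 40/10 = 4
mL = 1·sL + 1·sR = 56/9
mR = -1·sL + 1·sR = 16/9

20/9 4 56/9 16/9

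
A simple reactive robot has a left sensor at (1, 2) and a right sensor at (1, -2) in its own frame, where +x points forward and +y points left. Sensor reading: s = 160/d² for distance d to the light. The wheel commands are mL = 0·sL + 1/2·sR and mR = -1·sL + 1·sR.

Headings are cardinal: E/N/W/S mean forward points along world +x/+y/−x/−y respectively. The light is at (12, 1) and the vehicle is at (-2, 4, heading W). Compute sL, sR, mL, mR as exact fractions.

80/113 16/25 8/25 -192/2825

left sensor world pos  = (-3, 2); dL² = 226
right sensor world pos = (-3, 6); dR² = 250
sL = 160/226 = 80/113
sR = 160/250 = 16/25
mL = 0·sL + 1/2·sR = 8/25
mR = -1·sL + 1·sR = -192/2825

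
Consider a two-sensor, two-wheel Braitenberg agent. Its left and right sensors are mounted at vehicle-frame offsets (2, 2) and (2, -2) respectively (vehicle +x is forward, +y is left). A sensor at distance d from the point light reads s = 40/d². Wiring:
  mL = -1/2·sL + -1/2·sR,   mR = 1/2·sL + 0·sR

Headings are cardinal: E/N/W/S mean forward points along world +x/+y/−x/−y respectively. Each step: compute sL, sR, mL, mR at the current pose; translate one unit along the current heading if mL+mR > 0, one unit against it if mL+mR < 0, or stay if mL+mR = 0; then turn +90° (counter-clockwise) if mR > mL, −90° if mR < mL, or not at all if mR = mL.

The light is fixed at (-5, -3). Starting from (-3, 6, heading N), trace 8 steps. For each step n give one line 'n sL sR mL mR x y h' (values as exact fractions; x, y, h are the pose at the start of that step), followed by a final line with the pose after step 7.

n=0: pose=(-3,6,N); sL=40/121, sR=40/137; mL=-5160/16577, mR=20/121; mL+mR=-20/137 → advance -1; mR−mL=7900/16577 → turn +1·90°
n=1: pose=(-3,5,W); sL=10/9, sR=2/5; mL=-34/45, mR=5/9; mL+mR=-1/5 → advance -1; mR−mL=59/45 → turn +1·90°
n=2: pose=(-2,5,S); sL=40/61, sR=40/37; mL=-1960/2257, mR=20/61; mL+mR=-20/37 → advance -1; mR−mL=2700/2257 → turn +1·90°
n=3: pose=(-2,6,E); sL=20/73, sR=20/37; mL=-1100/2701, mR=10/73; mL+mR=-10/37 → advance -1; mR−mL=1470/2701 → turn +1·90°
n=4: pose=(-3,6,N); sL=40/121, sR=40/137; mL=-5160/16577, mR=20/121; mL+mR=-20/137 → advance -1; mR−mL=7900/16577 → turn +1·90°
n=5: pose=(-3,5,W); sL=10/9, sR=2/5; mL=-34/45, mR=5/9; mL+mR=-1/5 → advance -1; mR−mL=59/45 → turn +1·90°
n=6: pose=(-2,5,S); sL=40/61, sR=40/37; mL=-1960/2257, mR=20/61; mL+mR=-20/37 → advance -1; mR−mL=2700/2257 → turn +1·90°
n=7: pose=(-2,6,E); sL=20/73, sR=20/37; mL=-1100/2701, mR=10/73; mL+mR=-10/37 → advance -1; mR−mL=1470/2701 → turn +1·90°

0 40/121 40/137 -5160/16577 20/121 -3 6 N
1 10/9 2/5 -34/45 5/9 -3 5 W
2 40/61 40/37 -1960/2257 20/61 -2 5 S
3 20/73 20/37 -1100/2701 10/73 -2 6 E
4 40/121 40/137 -5160/16577 20/121 -3 6 N
5 10/9 2/5 -34/45 5/9 -3 5 W
6 40/61 40/37 -1960/2257 20/61 -2 5 S
7 20/73 20/37 -1100/2701 10/73 -2 6 E
final -3 6 N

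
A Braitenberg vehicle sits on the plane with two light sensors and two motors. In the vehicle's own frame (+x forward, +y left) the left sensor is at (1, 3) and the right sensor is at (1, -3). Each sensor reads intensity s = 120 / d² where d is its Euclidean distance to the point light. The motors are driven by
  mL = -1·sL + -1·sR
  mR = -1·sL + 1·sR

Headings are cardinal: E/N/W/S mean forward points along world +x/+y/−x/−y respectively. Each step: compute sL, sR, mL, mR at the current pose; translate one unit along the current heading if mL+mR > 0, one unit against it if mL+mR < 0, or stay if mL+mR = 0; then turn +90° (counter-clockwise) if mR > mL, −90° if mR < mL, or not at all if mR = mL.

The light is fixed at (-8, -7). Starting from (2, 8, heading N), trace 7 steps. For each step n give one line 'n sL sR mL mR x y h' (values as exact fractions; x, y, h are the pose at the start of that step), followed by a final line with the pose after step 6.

n=0: pose=(2,8,N); sL=24/61, sR=24/85; mL=-3504/5185, mR=-576/5185; mL+mR=-48/61 → advance -1; mR−mL=48/85 → turn +1·90°
n=1: pose=(2,7,W); sL=60/101, sR=12/37; mL=-3432/3737, mR=-1008/3737; mL+mR=-120/101 → advance -1; mR−mL=24/37 → turn +1·90°
n=2: pose=(3,7,S); sL=24/73, sR=120/233; mL=-14352/17009, mR=3168/17009; mL+mR=-48/73 → advance -1; mR−mL=240/233 → turn +1·90°
n=3: pose=(3,8,E); sL=10/39, sR=5/12; mL=-35/52, mR=25/156; mL+mR=-20/39 → advance -1; mR−mL=5/6 → turn +1·90°
n=4: pose=(2,8,N); sL=24/61, sR=24/85; mL=-3504/5185, mR=-576/5185; mL+mR=-48/61 → advance -1; mR−mL=48/85 → turn +1·90°
n=5: pose=(2,7,W); sL=60/101, sR=12/37; mL=-3432/3737, mR=-1008/3737; mL+mR=-120/101 → advance -1; mR−mL=24/37 → turn +1·90°
n=6: pose=(3,7,S); sL=24/73, sR=120/233; mL=-14352/17009, mR=3168/17009; mL+mR=-48/73 → advance -1; mR−mL=240/233 → turn +1·90°

0 24/61 24/85 -3504/5185 -576/5185 2 8 N
1 60/101 12/37 -3432/3737 -1008/3737 2 7 W
2 24/73 120/233 -14352/17009 3168/17009 3 7 S
3 10/39 5/12 -35/52 25/156 3 8 E
4 24/61 24/85 -3504/5185 -576/5185 2 8 N
5 60/101 12/37 -3432/3737 -1008/3737 2 7 W
6 24/73 120/233 -14352/17009 3168/17009 3 7 S
final 3 8 E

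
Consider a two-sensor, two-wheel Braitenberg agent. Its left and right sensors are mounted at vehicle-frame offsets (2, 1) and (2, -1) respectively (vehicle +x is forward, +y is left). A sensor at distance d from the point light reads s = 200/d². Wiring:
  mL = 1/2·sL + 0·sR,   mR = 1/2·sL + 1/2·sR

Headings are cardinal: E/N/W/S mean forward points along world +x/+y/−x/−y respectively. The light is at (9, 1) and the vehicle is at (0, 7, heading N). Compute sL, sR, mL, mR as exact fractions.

left sensor world pos  = (-1, 9); dL² = 164
right sensor world pos = (1, 9); dR² = 128
sL = 200/164 = 50/41
sR = 200/128 = 25/16
mL = 1/2·sL + 0·sR = 25/41
mR = 1/2·sL + 1/2·sR = 1825/1312

50/41 25/16 25/41 1825/1312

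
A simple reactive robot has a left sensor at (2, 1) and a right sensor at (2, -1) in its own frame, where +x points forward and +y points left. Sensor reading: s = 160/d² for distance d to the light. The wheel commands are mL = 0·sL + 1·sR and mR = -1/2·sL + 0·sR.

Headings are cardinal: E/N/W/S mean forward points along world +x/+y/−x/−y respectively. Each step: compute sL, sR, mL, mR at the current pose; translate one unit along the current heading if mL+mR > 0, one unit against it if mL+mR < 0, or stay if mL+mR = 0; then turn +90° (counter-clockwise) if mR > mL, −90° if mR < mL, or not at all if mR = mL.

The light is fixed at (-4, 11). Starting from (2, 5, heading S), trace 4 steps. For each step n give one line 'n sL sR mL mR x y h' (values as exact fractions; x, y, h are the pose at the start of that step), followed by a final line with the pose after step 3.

0 160/113 160/89 160/89 -80/113 2 5 S
1 2 40/13 40/13 -1 2 4 W
2 160/41 160/61 160/61 -80/41 1 4 N
3 80/37 80/49 80/49 -40/37 1 5 E
final 2 5 S

n=0: pose=(2,5,S); sL=160/113, sR=160/89; mL=160/89, mR=-80/113; mL+mR=10960/10057 → advance +1; mR−mL=-25200/10057 → turn -1·90°
n=1: pose=(2,4,W); sL=2, sR=40/13; mL=40/13, mR=-1; mL+mR=27/13 → advance +1; mR−mL=-53/13 → turn -1·90°
n=2: pose=(1,4,N); sL=160/41, sR=160/61; mL=160/61, mR=-80/41; mL+mR=1680/2501 → advance +1; mR−mL=-11440/2501 → turn -1·90°
n=3: pose=(1,5,E); sL=80/37, sR=80/49; mL=80/49, mR=-40/37; mL+mR=1000/1813 → advance +1; mR−mL=-4920/1813 → turn -1·90°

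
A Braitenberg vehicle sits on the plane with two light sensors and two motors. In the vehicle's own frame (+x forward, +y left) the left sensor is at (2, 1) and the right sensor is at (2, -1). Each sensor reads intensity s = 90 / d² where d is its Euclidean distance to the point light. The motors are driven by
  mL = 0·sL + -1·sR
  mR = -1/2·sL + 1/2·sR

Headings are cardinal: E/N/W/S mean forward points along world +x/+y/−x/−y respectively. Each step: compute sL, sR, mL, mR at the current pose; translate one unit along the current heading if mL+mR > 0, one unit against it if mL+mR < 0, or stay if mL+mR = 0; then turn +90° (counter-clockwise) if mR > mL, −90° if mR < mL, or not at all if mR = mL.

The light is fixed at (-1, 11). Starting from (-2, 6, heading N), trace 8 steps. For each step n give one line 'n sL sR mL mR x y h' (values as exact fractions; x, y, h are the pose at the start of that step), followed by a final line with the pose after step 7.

n=0: pose=(-2,6,N); sL=90/13, sR=10; mL=-10, mR=20/13; mL+mR=-110/13 → advance -1; mR−mL=150/13 → turn +1·90°
n=1: pose=(-2,5,W); sL=45/29, sR=45/17; mL=-45/17, mR=270/493; mL+mR=-1035/493 → advance -1; mR−mL=1575/493 → turn +1·90°
n=2: pose=(-1,5,S); sL=18/13, sR=18/13; mL=-18/13, mR=0; mL+mR=-18/13 → advance -1; mR−mL=18/13 → turn +1·90°
n=3: pose=(-1,6,E); sL=9/2, sR=9/4; mL=-9/4, mR=-9/8; mL+mR=-27/8 → advance -1; mR−mL=9/8 → turn +1·90°
n=4: pose=(-2,6,N); sL=90/13, sR=10; mL=-10, mR=20/13; mL+mR=-110/13 → advance -1; mR−mL=150/13 → turn +1·90°
n=5: pose=(-2,5,W); sL=45/29, sR=45/17; mL=-45/17, mR=270/493; mL+mR=-1035/493 → advance -1; mR−mL=1575/493 → turn +1·90°
n=6: pose=(-1,5,S); sL=18/13, sR=18/13; mL=-18/13, mR=0; mL+mR=-18/13 → advance -1; mR−mL=18/13 → turn +1·90°
n=7: pose=(-1,6,E); sL=9/2, sR=9/4; mL=-9/4, mR=-9/8; mL+mR=-27/8 → advance -1; mR−mL=9/8 → turn +1·90°

0 90/13 10 -10 20/13 -2 6 N
1 45/29 45/17 -45/17 270/493 -2 5 W
2 18/13 18/13 -18/13 0 -1 5 S
3 9/2 9/4 -9/4 -9/8 -1 6 E
4 90/13 10 -10 20/13 -2 6 N
5 45/29 45/17 -45/17 270/493 -2 5 W
6 18/13 18/13 -18/13 0 -1 5 S
7 9/2 9/4 -9/4 -9/8 -1 6 E
final -2 6 N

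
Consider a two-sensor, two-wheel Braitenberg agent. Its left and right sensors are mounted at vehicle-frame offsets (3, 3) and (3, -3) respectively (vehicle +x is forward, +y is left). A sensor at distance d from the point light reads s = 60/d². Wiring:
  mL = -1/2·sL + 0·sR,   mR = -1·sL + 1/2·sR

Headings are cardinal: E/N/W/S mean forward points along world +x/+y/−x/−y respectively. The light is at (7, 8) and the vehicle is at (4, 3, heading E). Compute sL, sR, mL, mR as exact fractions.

left sensor world pos  = (7, 6); dL² = 4
right sensor world pos = (7, 0); dR² = 64
sL = 60/4 = 15
sR = 60/64 = 15/16
mL = -1/2·sL + 0·sR = -15/2
mR = -1·sL + 1/2·sR = -465/32

15 15/16 -15/2 -465/32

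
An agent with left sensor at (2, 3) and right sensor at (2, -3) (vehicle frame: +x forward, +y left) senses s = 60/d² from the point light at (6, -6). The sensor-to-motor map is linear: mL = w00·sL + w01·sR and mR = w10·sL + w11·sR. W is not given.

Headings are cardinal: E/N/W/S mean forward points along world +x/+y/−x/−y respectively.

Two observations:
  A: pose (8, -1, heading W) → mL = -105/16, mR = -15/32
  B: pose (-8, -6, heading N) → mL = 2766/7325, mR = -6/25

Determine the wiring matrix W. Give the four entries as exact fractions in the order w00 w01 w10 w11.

obs A: pose=(8,-1,W) → sL=15, sR=15/16, mL=-105/16, mR=-15/32
obs B: pose=(-8,-6,N) → sL=60/293, sR=12/25, mL=2766/7325, mR=-6/25
sensor matrix S = [[15, 15/16], [60/293, 12/25]]; det S = 41067/5860
solve [mL_A; mL_B] = S·[w00; w01] and [mR_A; mR_B] = S·[w10; w11]:
  w00 = -1/2, w01 = 1, w10 = 0, w11 = -1/2

-1/2 1 0 -1/2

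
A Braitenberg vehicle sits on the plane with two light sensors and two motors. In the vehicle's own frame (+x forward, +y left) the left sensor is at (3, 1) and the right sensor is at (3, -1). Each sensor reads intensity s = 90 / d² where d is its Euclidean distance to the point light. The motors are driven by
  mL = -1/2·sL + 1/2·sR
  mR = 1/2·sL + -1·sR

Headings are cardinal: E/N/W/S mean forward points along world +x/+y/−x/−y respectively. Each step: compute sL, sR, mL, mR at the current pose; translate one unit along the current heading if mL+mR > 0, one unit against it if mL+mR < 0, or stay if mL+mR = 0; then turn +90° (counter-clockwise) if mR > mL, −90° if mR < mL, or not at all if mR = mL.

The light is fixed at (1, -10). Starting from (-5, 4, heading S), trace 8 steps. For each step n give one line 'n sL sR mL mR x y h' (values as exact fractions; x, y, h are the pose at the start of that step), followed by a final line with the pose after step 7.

0 45/73 9/17 -54/1241 -549/2482 -5 4 S
1 90/277 90/337 -2700/93349 -9765/93349 -5 5 W
2 1/4 9/34 1/136 -19/136 -4 5 N
3 90/229 90/173 2520/39617 -12825/39617 -4 4 E
4 45/73 9/17 -54/1241 -549/2482 -5 4 S
5 90/277 90/337 -2700/93349 -9765/93349 -5 5 W
6 1/4 9/34 1/136 -19/136 -4 5 N
7 90/229 90/173 2520/39617 -12825/39617 -4 4 E
final -5 4 S

n=0: pose=(-5,4,S); sL=45/73, sR=9/17; mL=-54/1241, mR=-549/2482; mL+mR=-9/34 → advance -1; mR−mL=-441/2482 → turn -1·90°
n=1: pose=(-5,5,W); sL=90/277, sR=90/337; mL=-2700/93349, mR=-9765/93349; mL+mR=-45/337 → advance -1; mR−mL=-7065/93349 → turn -1·90°
n=2: pose=(-4,5,N); sL=1/4, sR=9/34; mL=1/136, mR=-19/136; mL+mR=-9/68 → advance -1; mR−mL=-5/34 → turn -1·90°
n=3: pose=(-4,4,E); sL=90/229, sR=90/173; mL=2520/39617, mR=-12825/39617; mL+mR=-45/173 → advance -1; mR−mL=-15345/39617 → turn -1·90°
n=4: pose=(-5,4,S); sL=45/73, sR=9/17; mL=-54/1241, mR=-549/2482; mL+mR=-9/34 → advance -1; mR−mL=-441/2482 → turn -1·90°
n=5: pose=(-5,5,W); sL=90/277, sR=90/337; mL=-2700/93349, mR=-9765/93349; mL+mR=-45/337 → advance -1; mR−mL=-7065/93349 → turn -1·90°
n=6: pose=(-4,5,N); sL=1/4, sR=9/34; mL=1/136, mR=-19/136; mL+mR=-9/68 → advance -1; mR−mL=-5/34 → turn -1·90°
n=7: pose=(-4,4,E); sL=90/229, sR=90/173; mL=2520/39617, mR=-12825/39617; mL+mR=-45/173 → advance -1; mR−mL=-15345/39617 → turn -1·90°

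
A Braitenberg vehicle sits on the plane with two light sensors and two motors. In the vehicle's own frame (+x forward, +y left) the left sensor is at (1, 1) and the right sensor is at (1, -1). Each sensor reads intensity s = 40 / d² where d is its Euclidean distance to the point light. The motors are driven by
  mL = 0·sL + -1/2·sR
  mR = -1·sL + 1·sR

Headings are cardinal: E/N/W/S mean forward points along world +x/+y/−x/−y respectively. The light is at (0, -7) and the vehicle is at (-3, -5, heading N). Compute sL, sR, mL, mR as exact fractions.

left sensor world pos  = (-4, -4); dL² = 25
right sensor world pos = (-2, -4); dR² = 13
sL = 40/25 = 8/5
sR = 40/13 = 40/13
mL = 0·sL + -1/2·sR = -20/13
mR = -1·sL + 1·sR = 96/65

8/5 40/13 -20/13 96/65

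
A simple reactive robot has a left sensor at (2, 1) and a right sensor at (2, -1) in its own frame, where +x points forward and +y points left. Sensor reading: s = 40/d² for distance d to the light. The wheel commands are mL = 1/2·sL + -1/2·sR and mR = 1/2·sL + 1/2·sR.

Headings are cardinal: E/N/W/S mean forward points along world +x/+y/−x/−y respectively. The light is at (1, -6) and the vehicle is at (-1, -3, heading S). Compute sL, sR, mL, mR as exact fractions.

20 4 8 12

left sensor world pos  = (0, -5); dL² = 2
right sensor world pos = (-2, -5); dR² = 10
sL = 40/2 = 20
sR = 40/10 = 4
mL = 1/2·sL + -1/2·sR = 8
mR = 1/2·sL + 1/2·sR = 12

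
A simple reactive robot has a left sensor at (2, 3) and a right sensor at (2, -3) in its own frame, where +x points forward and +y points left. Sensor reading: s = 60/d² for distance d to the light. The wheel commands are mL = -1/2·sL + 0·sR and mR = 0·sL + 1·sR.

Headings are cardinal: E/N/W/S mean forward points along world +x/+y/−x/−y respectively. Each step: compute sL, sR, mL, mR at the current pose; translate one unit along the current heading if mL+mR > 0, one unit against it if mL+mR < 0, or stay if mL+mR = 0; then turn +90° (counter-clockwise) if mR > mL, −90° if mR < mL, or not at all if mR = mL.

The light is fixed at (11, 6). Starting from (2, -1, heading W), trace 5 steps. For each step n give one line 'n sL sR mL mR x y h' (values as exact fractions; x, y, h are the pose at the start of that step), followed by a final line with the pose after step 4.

n=0: pose=(2,-1,W); sL=60/221, sR=60/137; mL=-30/221, mR=60/137; mL+mR=9150/30277 → advance +1; mR−mL=17370/30277 → turn +1·90°
n=1: pose=(1,-1,S); sL=6/13, sR=6/25; mL=-3/13, mR=6/25; mL+mR=3/325 → advance +1; mR−mL=153/325 → turn +1·90°
n=2: pose=(1,-2,E); sL=60/89, sR=12/37; mL=-30/89, mR=12/37; mL+mR=-42/3293 → advance -1; mR−mL=2178/3293 → turn +1·90°
n=3: pose=(0,-2,N); sL=15/58, sR=3/5; mL=-15/116, mR=3/5; mL+mR=273/580 → advance +1; mR−mL=423/580 → turn +1·90°
n=4: pose=(0,-1,W); sL=60/269, sR=12/37; mL=-30/269, mR=12/37; mL+mR=2118/9953 → advance +1; mR−mL=4338/9953 → turn +1·90°

0 60/221 60/137 -30/221 60/137 2 -1 W
1 6/13 6/25 -3/13 6/25 1 -1 S
2 60/89 12/37 -30/89 12/37 1 -2 E
3 15/58 3/5 -15/116 3/5 0 -2 N
4 60/269 12/37 -30/269 12/37 0 -1 W
final -1 -1 S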